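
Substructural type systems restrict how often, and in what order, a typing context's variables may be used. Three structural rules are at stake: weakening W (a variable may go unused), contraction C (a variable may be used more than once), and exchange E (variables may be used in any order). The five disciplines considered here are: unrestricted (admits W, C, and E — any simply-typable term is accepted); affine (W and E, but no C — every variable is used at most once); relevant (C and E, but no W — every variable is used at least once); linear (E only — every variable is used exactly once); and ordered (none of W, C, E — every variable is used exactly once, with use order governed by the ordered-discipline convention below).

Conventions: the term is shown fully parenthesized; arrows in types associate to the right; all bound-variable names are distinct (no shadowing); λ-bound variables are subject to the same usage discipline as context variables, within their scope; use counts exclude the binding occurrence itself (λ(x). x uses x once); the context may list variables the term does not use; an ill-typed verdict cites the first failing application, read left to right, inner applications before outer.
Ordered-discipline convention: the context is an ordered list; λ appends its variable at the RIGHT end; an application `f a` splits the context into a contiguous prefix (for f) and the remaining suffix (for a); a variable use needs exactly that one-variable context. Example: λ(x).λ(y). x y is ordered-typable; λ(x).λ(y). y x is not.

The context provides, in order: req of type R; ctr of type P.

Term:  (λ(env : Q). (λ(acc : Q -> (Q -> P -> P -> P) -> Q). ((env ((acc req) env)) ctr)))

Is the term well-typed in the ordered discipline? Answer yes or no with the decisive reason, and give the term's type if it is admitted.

no — the type mismatch rejects it
use counts: req ×1, ctr ×1, env (λ-bound) ×2, acc (λ-bound) ×1
order of uses: env, acc, req, env, ctr
typing: ill-typed: a function awaiting Q gets R
summary: ordered ✗ | linear ✗ | affine ✗ | relevant ✗ | unrestricted ✗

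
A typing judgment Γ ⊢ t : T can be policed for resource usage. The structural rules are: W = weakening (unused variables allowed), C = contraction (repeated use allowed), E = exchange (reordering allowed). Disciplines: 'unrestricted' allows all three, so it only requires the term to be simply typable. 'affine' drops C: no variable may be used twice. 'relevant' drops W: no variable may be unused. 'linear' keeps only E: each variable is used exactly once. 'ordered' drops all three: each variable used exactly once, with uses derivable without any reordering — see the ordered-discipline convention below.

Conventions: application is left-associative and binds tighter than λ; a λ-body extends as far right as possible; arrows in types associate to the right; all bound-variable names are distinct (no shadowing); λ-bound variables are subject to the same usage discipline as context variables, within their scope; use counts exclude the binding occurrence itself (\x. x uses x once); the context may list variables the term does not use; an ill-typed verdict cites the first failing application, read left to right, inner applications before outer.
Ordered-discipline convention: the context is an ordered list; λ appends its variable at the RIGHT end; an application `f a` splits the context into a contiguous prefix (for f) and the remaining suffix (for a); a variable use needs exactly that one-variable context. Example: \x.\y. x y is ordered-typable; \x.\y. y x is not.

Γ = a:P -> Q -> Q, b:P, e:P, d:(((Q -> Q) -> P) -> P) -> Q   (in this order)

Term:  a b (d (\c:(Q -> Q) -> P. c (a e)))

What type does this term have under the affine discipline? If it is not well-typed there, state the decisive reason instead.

not well-typed under affine — a ×2 used more than once (contraction)
use counts: a ×2, b ×1, e ×1, d ×1, c [bound] ×1
uses in reading order: a, b, d, c, a, e
typing: well-typed — term : Q
per-discipline verdicts: ordered ✗ · linear ✗ · affine ✗ · relevant ✓ · unrestricted ✓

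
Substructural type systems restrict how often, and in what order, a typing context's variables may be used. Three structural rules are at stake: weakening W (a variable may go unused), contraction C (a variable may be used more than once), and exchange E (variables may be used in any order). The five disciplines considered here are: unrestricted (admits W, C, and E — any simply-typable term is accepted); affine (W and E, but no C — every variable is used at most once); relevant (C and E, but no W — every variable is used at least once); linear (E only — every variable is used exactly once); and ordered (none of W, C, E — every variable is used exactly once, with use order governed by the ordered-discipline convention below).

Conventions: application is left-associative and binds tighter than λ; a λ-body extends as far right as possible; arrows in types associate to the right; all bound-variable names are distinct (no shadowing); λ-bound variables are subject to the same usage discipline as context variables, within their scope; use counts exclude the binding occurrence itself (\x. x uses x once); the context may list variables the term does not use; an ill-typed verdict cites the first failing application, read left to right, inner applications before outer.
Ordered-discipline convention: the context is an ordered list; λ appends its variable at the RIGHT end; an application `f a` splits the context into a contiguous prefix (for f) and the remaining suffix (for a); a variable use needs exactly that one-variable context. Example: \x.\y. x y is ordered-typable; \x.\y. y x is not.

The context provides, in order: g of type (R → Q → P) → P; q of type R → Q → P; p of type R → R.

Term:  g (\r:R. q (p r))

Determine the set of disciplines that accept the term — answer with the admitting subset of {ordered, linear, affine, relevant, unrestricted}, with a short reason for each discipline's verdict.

admitted by: ordered, linear, affine, relevant, unrestricted
counts: g ×1, q ×1, p ×1, r (bound) ×1
use order (left to right): g, q, p, r
typing: well-typed — term : P
ordered: ✓ — one use each (g, q, p, r); ordered split holds
linear: ✓ — each of g, q, p, r used exactly once
affine: ✓ — at most one use each (g, q, p, r)
relevant: ✓ — none of g, q, p, r goes unused
unrestricted: ✓ — well-typed at P; no restrictions here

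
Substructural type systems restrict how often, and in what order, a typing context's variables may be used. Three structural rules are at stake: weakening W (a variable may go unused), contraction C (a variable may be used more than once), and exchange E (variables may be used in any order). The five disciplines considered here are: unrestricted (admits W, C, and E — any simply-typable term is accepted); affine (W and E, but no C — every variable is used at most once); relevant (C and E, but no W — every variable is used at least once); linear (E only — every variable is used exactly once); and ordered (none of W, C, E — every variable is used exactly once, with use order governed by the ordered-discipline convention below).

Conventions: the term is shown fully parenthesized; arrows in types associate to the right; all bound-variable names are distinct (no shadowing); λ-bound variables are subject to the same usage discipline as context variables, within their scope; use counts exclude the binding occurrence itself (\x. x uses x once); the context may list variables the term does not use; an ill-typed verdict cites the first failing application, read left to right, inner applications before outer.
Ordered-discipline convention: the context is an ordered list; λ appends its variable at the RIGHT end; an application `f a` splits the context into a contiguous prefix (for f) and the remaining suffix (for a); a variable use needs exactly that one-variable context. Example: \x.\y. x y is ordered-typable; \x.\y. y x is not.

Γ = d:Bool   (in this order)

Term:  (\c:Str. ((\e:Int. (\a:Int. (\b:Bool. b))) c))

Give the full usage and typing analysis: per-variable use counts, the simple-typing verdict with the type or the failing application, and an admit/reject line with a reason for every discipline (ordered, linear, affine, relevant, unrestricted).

use counts: d ×0; c (λ-bound) ×1; e (λ-bound) ×0; a (λ-bound) ×0; b (λ-bound) ×1
order of uses: b, c
typing: ill-typed: an application expects Int but receives Str
ordered: ✗ — the type mismatch rejects it
linear: ✗ — not simply typable
affine: ✗ — fails simple typing
relevant: ✗ — a type mismatch blocks all five
unrestricted: ✗ — the type mismatch rejects it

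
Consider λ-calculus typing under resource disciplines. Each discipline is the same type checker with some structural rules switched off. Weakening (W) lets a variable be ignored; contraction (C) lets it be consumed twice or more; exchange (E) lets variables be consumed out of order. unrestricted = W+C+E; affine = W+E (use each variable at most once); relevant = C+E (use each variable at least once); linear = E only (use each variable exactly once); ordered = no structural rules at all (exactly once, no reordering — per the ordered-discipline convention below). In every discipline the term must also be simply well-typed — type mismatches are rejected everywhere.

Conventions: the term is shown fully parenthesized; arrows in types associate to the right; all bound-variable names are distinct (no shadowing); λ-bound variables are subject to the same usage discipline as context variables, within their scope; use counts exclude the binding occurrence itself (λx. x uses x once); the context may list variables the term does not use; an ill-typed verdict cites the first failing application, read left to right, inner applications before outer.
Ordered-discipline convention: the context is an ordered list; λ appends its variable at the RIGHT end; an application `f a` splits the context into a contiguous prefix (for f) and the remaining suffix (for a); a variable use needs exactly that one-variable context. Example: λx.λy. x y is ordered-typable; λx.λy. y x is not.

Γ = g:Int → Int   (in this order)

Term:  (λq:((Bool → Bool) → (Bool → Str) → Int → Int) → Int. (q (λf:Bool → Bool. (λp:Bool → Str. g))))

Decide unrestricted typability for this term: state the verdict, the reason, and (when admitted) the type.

yes — well-typed at (((Bool → Bool) → (Bool → Str) → Int → Int) → Int) → Int; no restrictions here; term : (((Bool → Bool) → (Bool → Str) → Int → Int) → Int) → Int
usage: g: 1×, q [bound]: 1×, f [bound]: 0×, p [bound]: 0×
order of uses: q, g
typing: well-typed — term : (((Bool → Bool) → (Bool → Str) → Int → Int) → Int) → Int
summary: ordered ✗ · linear ✗ · affine ✓ · relevant ✗ · unrestricted ✓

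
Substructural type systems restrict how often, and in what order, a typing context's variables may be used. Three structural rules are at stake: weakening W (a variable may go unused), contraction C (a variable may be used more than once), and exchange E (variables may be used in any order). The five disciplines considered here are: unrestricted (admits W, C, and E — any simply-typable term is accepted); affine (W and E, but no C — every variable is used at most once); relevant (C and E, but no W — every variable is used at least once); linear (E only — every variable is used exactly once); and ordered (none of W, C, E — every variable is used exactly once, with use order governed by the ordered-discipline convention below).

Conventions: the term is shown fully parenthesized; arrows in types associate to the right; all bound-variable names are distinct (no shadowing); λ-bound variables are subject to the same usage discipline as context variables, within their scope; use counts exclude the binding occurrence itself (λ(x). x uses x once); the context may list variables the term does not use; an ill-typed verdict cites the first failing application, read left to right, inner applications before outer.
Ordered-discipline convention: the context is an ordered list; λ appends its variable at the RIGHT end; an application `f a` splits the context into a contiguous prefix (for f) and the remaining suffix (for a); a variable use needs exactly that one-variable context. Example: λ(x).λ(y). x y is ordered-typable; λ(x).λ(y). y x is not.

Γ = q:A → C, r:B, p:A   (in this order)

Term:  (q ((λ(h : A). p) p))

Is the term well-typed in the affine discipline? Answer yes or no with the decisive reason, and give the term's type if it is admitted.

no — uses contraction: p ×2
use counts: q: 1; r: 0; p: 2; h (λ-bound): 0
use order (left to right): q, p, p
typing: the term checks, with type C
across the five disciplines: ordered ✗ · linear ✗ · affine ✗ · relevant ✗ · unrestricted ✓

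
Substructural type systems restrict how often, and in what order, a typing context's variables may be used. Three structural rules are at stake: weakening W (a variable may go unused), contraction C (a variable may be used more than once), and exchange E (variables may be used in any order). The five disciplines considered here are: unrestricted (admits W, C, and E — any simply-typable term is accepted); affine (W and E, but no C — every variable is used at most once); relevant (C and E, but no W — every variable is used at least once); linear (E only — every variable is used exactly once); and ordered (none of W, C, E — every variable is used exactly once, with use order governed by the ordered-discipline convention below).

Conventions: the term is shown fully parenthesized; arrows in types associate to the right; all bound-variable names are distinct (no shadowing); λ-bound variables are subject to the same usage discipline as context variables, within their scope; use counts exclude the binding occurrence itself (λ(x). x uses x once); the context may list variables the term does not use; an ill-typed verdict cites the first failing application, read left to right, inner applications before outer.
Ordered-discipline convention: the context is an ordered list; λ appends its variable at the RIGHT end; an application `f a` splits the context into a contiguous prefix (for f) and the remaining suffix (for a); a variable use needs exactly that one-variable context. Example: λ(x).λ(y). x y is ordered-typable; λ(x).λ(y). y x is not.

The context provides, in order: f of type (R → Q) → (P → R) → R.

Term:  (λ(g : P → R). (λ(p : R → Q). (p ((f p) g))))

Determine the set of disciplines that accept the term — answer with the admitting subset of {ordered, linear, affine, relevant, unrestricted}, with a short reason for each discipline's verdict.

accepted by: relevant, unrestricted
counts: f ×1, g (bound) ×1, p (bound) ×2
order of uses: p, f, p, g
typing: well-typed at (P → R) → (R → Q) → Q
ordered: ✗ — repeated use of p ×2
linear: ✗ — repeated use of p ×2
affine: ✗ — repeated use of p ×2
relevant: ✓ — every one of f, g, p appears
unrestricted: ✓ — well-typed at (P → R) → (R → Q) → Q; no restrictions here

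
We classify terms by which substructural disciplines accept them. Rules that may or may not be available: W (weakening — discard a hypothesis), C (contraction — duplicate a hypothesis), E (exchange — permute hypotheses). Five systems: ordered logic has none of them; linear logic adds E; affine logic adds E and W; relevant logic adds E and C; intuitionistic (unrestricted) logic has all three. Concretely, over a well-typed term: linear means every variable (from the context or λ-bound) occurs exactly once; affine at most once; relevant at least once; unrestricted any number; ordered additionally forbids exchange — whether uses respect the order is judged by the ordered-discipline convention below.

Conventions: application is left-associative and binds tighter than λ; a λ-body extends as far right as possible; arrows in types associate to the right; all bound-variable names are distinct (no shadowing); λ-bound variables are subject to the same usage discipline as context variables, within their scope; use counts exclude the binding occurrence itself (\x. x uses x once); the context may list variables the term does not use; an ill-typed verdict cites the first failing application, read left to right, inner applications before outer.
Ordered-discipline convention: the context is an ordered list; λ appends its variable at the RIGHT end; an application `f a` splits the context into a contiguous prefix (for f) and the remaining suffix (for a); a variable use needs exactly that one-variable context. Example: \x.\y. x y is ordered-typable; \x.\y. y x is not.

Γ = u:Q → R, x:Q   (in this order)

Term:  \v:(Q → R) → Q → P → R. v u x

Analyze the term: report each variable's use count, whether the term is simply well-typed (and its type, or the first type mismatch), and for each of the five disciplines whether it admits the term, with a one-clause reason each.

variable uses: u: 1, x: 1, v [bound]: 1
uses in reading order: v, u, x
typing: the term checks, with type ((Q → R) → Q → P → R) → P → R
ordered ✗ (no ordered split (uses run v, u, x))
linear ✓ (single use per variable (u, x, v))
affine ✓ (u, x, v: no repeats, contraction unneeded)
relevant ✓ (every one of u, x, v appears)
unrestricted ✓ (simply typable at ((Q → R) → Q → P → R) → P → R; W, C, E all held)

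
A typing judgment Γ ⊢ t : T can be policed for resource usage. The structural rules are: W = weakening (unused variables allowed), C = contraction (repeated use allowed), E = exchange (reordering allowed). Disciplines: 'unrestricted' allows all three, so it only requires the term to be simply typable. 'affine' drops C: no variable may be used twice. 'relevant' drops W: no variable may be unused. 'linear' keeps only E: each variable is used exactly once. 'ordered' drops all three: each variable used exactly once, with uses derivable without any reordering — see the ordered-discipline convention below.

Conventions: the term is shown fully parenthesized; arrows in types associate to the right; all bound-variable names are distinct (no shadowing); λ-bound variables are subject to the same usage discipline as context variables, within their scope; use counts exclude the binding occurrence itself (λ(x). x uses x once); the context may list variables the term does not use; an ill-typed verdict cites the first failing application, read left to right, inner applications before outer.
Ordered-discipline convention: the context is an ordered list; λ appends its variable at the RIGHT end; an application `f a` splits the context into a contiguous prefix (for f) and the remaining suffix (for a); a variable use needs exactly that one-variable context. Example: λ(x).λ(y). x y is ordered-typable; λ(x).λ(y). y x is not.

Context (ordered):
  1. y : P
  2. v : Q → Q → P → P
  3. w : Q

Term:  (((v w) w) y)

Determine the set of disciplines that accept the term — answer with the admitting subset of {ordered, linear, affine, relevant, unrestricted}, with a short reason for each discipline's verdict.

admitted in: relevant, unrestricted
usage: y: 1; v: 1; w: 2
uses in reading order: v, w, w, y
typing: well-typed at P
ordered: ✗ — uses contraction: w ×2
linear: ✗ — uses contraction: w ×2
affine: ✗ — uses contraction: w ×2
relevant: ✓ — at least one use each (y, v, w)
unrestricted: ✓ — type-checks (P) and nothing is barred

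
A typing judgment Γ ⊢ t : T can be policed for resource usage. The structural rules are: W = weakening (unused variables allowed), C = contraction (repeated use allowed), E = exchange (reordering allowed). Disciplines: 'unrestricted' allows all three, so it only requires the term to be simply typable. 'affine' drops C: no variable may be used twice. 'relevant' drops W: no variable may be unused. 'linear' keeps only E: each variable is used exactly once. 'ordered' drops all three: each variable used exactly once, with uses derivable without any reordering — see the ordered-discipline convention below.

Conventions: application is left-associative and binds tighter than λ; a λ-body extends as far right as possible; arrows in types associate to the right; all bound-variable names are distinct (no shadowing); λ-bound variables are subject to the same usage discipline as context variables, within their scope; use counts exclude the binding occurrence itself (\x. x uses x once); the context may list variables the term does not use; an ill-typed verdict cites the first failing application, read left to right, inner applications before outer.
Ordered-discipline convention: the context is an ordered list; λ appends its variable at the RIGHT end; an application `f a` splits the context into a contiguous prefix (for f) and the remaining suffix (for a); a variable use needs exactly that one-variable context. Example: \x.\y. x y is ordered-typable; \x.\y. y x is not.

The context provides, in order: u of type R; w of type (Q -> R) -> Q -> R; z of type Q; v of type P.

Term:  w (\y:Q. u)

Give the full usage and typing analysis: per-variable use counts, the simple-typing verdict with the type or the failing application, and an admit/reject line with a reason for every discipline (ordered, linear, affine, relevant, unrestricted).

variable uses: u ×1; w ×1; z ×0; v ×0; y [bound] ×0
order of uses: w, u
typing: well-typed — term : Q -> R
ordered ✗ (z, v, y never used (weakening))
linear ✗ (z, v, y never used (weakening))
affine ✓ (u, w, z, v, y: no repeats, contraction unneeded)
relevant ✗ (z, v, y never used (weakening))
unrestricted ✓ (well-typed at Q -> R; no restrictions here)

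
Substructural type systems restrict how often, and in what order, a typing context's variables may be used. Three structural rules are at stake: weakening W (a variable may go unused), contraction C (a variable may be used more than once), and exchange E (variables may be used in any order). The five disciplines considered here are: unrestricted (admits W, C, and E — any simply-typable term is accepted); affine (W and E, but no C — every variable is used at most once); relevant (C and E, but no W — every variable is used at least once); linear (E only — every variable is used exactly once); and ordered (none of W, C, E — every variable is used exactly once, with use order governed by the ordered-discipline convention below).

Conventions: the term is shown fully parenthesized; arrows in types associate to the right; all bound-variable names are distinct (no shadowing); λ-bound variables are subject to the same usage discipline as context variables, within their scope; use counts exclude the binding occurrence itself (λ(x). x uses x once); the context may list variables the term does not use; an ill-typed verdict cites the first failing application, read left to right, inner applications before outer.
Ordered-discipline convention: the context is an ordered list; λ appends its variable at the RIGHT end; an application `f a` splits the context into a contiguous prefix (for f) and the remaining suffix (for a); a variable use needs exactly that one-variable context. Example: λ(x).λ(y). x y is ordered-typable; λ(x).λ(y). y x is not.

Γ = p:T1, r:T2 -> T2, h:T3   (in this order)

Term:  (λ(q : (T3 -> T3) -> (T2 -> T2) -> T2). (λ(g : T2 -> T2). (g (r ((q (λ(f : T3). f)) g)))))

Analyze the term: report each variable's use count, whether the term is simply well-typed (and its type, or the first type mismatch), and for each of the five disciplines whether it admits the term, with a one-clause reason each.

counts: p ×0; r ×1; h ×0; q (bound) ×1; g (bound) ×2; f (bound) ×1
use order (left to right): g, r, q, f, g
typing: ✓ — ((T3 -> T3) -> (T2 -> T2) -> T2) -> (T2 -> T2) -> T2
ordered: ✗, uses contraction: g ×2; needs weakening: p, h unused
linear: ✗, uses contraction: g ×2; needs weakening: p, h unused
affine: ✗, uses contraction: g ×2
relevant: ✗, needs weakening: p, h unused
unrestricted: ✓, typability at ((T3 -> T3) -> (T2 -> T2) -> T2) -> (T2 -> T2) -> T2 is all that's needed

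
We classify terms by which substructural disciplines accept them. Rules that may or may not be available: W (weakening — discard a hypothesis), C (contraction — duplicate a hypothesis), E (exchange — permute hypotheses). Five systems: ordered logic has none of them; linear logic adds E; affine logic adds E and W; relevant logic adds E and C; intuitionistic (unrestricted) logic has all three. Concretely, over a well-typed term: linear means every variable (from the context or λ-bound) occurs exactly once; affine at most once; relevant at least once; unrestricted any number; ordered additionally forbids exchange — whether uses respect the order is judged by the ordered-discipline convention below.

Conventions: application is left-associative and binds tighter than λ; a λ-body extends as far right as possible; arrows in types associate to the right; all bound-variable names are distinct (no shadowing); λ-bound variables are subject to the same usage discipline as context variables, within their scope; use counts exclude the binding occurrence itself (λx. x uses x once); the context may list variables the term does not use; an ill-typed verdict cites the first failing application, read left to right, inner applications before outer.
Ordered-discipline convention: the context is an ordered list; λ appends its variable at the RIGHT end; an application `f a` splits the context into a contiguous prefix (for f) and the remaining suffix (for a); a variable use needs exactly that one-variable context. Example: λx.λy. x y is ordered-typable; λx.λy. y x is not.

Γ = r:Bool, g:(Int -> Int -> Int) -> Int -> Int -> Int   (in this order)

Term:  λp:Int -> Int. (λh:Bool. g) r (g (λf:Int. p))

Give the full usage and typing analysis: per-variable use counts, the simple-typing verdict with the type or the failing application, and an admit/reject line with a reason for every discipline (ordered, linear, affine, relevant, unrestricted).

use counts: r ×1, g ×2, p (λ-bound) ×1, h (λ-bound) ×0, f (λ-bound) ×0
use order (left to right): g, r, g, p
typing: ✓ — (Int -> Int) -> Int -> Int -> Int
ordered ✗ (g ×2 used more than once (contraction); h, f left unused)
linear ✗ (g ×2 used more than once (contraction); h, f left unused)
affine ✗ (g ×2 used more than once (contraction))
relevant ✗ (h, f left unused)
unrestricted ✓ (well-typed at (Int -> Int) -> Int -> Int -> Int; no restrictions here)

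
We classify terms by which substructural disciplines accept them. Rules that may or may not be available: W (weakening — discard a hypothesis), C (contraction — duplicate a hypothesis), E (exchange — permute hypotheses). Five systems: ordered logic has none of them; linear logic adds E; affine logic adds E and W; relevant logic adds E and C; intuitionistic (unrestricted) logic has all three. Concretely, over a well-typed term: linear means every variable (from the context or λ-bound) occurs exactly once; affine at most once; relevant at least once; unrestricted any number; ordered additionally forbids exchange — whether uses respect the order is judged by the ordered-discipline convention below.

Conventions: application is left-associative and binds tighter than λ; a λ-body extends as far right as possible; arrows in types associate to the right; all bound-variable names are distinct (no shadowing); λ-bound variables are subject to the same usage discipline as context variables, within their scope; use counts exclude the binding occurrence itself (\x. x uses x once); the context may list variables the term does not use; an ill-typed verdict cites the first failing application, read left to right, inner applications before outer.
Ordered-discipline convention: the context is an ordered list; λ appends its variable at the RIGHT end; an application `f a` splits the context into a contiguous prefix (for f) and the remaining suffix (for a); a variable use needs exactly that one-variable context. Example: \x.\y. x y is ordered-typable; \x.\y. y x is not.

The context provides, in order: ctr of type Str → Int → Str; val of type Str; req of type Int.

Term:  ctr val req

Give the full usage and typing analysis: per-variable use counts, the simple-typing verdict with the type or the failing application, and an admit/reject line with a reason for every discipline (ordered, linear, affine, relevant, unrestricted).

use counts: ctr: 1×; val: 1×; req: 1×
uses in reading order: ctr, val, req
typing: the term checks, with type Str
ordered ✓ (one use each (ctr, val, req); ordered split holds)
linear ✓ (ctr, val, req: one use apiece)
affine ✓ (none of ctr, val, req used more than once)
relevant ✓ (ctr, val, req: all used, weakening unneeded)
unrestricted ✓ (well-typed at Str; no restrictions here)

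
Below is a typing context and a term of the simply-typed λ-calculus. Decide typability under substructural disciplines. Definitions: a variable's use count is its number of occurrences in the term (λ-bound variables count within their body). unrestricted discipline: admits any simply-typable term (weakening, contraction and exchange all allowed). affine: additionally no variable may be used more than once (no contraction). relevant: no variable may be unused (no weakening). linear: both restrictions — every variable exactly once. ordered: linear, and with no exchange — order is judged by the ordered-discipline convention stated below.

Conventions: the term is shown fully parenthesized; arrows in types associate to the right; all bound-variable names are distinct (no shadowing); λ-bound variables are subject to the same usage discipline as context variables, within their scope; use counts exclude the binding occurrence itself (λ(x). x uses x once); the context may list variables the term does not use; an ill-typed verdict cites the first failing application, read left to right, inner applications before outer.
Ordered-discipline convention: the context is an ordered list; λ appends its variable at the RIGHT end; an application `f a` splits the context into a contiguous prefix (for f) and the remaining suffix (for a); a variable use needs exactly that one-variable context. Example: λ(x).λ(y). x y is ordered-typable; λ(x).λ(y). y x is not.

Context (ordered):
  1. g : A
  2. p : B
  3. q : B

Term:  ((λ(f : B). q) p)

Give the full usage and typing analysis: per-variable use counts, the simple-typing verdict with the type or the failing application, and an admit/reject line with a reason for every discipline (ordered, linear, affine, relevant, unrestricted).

counts: g=0; p=1; q=1; f (bound)=0
left-to-right use order: q, p
typing: ✓ — B
ordered: ✗, g, f never used (weakening)
linear: ✗, g, f never used (weakening)
affine: ✓, no duplicate uses among g, p, q, f
relevant: ✗, g, f never used (weakening)
unrestricted: ✓, typability at B is all that's needed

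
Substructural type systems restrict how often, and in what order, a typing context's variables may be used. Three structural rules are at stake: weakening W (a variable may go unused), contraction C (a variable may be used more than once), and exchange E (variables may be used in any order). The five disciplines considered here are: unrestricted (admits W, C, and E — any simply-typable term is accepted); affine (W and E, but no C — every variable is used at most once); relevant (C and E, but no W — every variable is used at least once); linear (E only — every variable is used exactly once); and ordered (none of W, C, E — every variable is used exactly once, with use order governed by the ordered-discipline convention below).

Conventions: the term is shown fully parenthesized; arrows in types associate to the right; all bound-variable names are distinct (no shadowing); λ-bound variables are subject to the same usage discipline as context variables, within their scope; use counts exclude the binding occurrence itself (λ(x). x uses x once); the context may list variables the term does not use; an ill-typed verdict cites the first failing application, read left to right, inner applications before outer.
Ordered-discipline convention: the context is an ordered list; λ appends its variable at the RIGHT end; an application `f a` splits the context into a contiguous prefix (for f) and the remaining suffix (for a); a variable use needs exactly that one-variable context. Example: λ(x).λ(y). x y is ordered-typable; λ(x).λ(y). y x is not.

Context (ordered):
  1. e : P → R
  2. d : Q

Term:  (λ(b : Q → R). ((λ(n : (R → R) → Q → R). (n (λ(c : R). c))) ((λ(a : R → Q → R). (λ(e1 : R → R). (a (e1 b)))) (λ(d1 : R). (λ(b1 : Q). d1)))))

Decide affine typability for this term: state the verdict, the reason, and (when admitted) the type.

no — fails simple typing
variable uses: e: 0×; d: 0×; b [bound]: 1×; n [bound]: 1×; c [bound]: 1×; a [bound]: 1×; e1 [bound]: 1×; d1 [bound]: 1×; b1 [bound]: 0×
use order (left to right): n, c, a, e1, b, d1
typing: ill-typed: an application expects R but receives Q → R
across the five disciplines: ordered ✗ · linear ✗ · affine ✗ · relevant ✗ · unrestricted ✗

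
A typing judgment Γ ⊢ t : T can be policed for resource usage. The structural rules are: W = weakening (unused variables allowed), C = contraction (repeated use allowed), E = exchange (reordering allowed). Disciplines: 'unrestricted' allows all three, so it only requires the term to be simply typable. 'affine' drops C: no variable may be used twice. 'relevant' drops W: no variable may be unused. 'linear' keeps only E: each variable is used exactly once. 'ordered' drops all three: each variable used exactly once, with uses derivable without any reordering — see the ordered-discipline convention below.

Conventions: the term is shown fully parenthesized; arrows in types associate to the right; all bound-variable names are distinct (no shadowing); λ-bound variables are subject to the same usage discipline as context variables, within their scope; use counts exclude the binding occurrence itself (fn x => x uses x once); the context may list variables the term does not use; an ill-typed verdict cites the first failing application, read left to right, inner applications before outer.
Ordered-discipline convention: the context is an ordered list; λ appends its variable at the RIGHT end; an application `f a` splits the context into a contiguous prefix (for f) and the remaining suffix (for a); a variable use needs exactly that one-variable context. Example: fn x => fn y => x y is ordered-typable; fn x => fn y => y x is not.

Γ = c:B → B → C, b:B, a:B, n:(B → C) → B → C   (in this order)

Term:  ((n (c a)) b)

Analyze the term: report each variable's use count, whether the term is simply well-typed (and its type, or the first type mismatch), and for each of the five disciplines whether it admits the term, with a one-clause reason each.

counts: c=1, b=1, a=1, n=1
use order (left to right): n, c, a, b
typing: ✓ — C
ordered: ✗, needs exchange: uses follow n, c, a, b
linear: ✓, single use per variable (c, b, a, n)
affine: ✓, c, b, a, n: no repeats, contraction unneeded
relevant: ✓, none of c, b, a, n goes unused
unrestricted: ✓, well-typed at C; no restrictions here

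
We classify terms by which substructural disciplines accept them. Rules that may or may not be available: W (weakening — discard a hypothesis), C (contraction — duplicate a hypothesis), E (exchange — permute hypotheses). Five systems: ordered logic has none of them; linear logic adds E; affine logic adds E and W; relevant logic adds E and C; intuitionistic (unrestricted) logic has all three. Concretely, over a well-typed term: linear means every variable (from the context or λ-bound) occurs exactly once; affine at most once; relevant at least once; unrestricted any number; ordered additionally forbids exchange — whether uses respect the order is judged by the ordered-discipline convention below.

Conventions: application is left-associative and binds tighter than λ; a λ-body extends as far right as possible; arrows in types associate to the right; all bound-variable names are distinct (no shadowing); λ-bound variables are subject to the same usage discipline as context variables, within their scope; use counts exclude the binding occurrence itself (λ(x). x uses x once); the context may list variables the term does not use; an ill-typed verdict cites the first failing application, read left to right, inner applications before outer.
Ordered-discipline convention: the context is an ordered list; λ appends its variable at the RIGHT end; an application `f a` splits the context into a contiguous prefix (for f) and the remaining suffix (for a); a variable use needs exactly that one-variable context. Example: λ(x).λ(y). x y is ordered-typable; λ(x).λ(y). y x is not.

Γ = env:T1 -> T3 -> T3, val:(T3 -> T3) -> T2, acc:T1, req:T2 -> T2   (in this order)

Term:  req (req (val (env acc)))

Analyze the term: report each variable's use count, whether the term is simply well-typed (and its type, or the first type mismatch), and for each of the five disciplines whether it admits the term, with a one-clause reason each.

variable uses: env: 1, val: 1, acc: 1, req: 2
left-to-right use order: req, req, val, env, acc
typing: the term checks, with type T2
ordered ✗ (req ×2 used more than once (contraction))
linear ✗ (req ×2 used more than once (contraction))
affine ✗ (req ×2 used more than once (contraction))
relevant ✓ (every one of env, val, acc, req appears)
unrestricted ✓ (well-typed at T2; no restrictions here)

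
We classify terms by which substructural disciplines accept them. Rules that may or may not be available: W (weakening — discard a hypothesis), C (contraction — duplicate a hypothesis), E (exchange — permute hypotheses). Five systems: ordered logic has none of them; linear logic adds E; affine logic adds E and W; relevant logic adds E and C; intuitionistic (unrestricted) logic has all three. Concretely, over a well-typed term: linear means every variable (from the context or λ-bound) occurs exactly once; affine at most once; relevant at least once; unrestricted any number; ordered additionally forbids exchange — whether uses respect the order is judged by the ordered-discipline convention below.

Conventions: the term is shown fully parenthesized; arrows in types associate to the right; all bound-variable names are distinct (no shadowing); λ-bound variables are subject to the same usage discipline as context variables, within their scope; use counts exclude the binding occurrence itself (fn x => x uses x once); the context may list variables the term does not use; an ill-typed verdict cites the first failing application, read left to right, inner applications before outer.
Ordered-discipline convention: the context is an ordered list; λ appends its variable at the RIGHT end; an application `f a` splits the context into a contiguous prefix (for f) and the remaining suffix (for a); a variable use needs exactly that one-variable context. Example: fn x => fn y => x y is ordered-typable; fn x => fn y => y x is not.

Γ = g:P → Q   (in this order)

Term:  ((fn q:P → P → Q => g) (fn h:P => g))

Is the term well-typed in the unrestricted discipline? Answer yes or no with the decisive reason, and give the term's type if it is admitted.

yes — well-typed at P → Q; no restrictions here; term : P → Q
use counts: g: 2×, q (λ-bound): 0×, h (λ-bound): 0×
left-to-right use order: g, g
typing: well-typed — term : P → Q
summary: ordered ✗; linear ✗; affine ✗; relevant ✗; unrestricted ✓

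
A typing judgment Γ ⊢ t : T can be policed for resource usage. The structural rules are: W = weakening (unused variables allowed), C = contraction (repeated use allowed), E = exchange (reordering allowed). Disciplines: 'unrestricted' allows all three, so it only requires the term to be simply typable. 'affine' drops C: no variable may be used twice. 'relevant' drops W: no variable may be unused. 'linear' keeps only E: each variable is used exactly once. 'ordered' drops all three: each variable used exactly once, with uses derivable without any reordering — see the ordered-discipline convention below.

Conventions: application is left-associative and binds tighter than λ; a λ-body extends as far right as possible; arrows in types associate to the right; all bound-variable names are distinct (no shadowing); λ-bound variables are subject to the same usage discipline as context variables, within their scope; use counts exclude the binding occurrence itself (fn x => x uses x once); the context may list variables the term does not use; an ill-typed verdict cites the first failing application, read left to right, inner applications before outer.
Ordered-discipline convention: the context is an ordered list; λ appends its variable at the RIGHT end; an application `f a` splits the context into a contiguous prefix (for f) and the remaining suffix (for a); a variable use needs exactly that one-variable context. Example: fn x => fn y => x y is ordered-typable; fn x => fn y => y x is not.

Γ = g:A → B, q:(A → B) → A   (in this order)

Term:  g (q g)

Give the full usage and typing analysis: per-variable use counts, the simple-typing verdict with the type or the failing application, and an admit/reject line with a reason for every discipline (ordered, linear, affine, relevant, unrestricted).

counts: g ×2; q ×1
left-to-right use order: g, q, g
typing: ✓ — B
ordered ✗ (uses contraction: g ×2)
linear ✗ (uses contraction: g ×2)
affine ✗ (uses contraction: g ×2)
relevant ✓ (g, q: all used, weakening unneeded)
unrestricted ✓ (type-checks (B) and nothing is barred)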